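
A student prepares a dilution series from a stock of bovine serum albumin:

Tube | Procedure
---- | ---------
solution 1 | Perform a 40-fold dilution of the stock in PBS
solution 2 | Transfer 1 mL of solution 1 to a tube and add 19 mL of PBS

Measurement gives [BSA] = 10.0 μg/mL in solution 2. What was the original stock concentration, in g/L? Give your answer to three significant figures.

8.00 g/L

Step 1: 40-fold → factor 40
Step 2: 1 mL + 19 mL = 20 mL total → factor 20/1 = 20
Overall dilution factor = 40 × 20 = 800
Stock = 10.0 μg/mL × 800 = 8000 μg/mL = 8.00 g/L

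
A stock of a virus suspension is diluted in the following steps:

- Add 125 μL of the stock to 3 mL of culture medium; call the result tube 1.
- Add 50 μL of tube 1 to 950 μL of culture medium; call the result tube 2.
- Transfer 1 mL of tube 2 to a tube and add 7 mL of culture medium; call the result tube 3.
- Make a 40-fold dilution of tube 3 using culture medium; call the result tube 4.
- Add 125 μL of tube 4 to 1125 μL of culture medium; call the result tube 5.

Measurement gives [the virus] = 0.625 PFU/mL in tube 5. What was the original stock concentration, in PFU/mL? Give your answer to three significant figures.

1.00 × 10^6 PFU/mL

Step 1: 125 μL + 3 mL = 3125 μL total → factor 3125/125 = 25
Step 2: 50 μL + 950 μL = 1000 μL total → factor 1000/50 = 20
Step 3: 1 mL + 7 mL = 8 mL total → factor 8/1 = 8
Step 4: 40-fold → factor 40
Step 5: 125 μL + 1125 μL = 1250 μL total → factor 1250/125 = 10
Overall dilution factor = 25 × 20 × 8 × 40 × 10 = 1.6 × 10^6
Stock = 0.625 PFU/mL × 1.6 × 10^6 = 1.00 × 10^6 PFU/mL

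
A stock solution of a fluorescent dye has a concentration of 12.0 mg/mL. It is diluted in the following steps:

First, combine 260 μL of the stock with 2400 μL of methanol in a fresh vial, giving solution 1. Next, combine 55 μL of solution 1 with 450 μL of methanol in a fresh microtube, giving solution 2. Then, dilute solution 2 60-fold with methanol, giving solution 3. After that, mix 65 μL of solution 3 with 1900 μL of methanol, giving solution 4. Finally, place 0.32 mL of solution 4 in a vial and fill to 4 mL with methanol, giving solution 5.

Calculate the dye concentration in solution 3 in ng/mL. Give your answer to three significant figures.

Step 1: 260 μL + 2400 μL = 2660 μL total → factor 2660/260 = 10.231
Step 2: 55 μL + 450 μL = 505 μL total → factor 505/55 = 9.1818
Step 3: 60-fold → factor 60
Dilution factor through solution 3 = 10.231 × 9.1818 × 60 = 5636.2
[solution 3] = 12.0 mg/mL / 5636.2 = 0.002129 mg/mL = 2.13 × 10^3 ng/mL

2.13 × 10^3 ng/mL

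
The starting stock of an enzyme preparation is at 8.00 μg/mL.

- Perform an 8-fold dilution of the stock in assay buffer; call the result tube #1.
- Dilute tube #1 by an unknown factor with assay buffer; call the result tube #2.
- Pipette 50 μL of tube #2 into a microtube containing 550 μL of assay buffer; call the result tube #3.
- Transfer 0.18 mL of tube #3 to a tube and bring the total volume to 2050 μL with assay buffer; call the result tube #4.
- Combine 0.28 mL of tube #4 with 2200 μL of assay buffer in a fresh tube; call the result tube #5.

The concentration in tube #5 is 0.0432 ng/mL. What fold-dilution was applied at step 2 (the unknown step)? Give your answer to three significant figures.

19.1-fold

Step 1: 8-fold → factor 8
Step 2: unknown factor x
Step 3: 50 μL + 550 μL = 600 μL total → factor 600/50 = 12
Step 4: 0.18 mL brought to 2050 μL → factor 2.05/0.18 = 11.389
Step 5: 0.28 mL + 2200 μL = 2.48 mL total → factor 2.48/0.28 = 8.8571
Product of known-step factors = 9683.8
Overall factor = 8.00 μg/mL / (0.0432 ng/mL) = 1.8519 × 10^5
x = 1.8519 × 10^5 / 9683.8 = 19.1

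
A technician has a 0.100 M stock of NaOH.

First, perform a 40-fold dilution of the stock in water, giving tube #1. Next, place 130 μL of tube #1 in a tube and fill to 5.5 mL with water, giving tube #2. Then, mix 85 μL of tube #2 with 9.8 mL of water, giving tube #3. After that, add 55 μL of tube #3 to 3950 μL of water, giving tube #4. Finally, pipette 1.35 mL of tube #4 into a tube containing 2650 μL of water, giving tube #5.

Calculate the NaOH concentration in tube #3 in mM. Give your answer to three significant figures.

Step 1: 40-fold → factor 40
Step 2: 130 μL brought to 5.5 mL → factor 5500/130 = 42.308
Step 3: 85 μL + 9.8 mL = 9885 μL total → factor 9885/85 = 116.29
Dilution factor through tube #3 = 40 × 42.308 × 116.29 = 1.9681 × 10^5
[tube #3] = 0.100 M / 1.9681 × 10^5 = 5.081 × 10^-7 M = 0.000508 mM

0.000508 mM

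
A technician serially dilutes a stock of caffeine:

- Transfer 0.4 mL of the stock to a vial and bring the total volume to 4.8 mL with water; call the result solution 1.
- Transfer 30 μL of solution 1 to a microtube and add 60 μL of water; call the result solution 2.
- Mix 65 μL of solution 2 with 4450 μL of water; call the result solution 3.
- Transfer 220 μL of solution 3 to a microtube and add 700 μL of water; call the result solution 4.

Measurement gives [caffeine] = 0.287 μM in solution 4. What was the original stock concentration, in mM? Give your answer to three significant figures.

3.00 mM

Step 1: 0.4 mL brought to 4.8 mL → factor 4.8/0.4 = 12
Step 2: 30 μL + 60 μL = 90 μL total → factor 90/30 = 3
Step 3: 65 μL + 4450 μL = 4515 μL total → factor 4515/65 = 69.462
Step 4: 220 μL + 700 μL = 920 μL total → factor 920/220 = 4.1818
Overall dilution factor = 12 × 3 × 69.462 × 4.1818 = 10457
Stock = 0.287 μM × 10457 = 3001 μM = 3.00 mM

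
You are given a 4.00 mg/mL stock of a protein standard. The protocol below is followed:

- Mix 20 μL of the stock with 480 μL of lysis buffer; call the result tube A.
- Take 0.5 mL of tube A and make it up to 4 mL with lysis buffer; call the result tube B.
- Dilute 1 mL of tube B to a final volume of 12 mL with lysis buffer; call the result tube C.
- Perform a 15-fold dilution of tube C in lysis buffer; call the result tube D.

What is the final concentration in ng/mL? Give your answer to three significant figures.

111 ng/mL

Step 1: 20 μL + 480 μL = 500 μL total → factor 500/20 = 25
Step 2: 0.5 mL brought to 4 mL → factor 4/0.5 = 8
Step 3: 1 mL brought to 12 mL → factor 12/1 = 12
Step 4: 15-fold → factor 15
Overall dilution factor = 25 × 8 × 12 × 15 = 36000
Final = 4.00 mg/mL / 36000 = 0.0001111 mg/mL = 111 ng/mL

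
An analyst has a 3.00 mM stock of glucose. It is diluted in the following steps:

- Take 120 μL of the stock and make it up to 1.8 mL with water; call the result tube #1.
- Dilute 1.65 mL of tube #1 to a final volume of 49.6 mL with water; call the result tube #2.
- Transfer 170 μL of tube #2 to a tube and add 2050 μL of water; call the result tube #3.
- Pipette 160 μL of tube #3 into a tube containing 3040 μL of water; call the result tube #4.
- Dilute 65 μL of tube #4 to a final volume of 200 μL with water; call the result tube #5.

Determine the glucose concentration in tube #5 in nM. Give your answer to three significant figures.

Step 1: 120 μL brought to 1.8 mL → factor 1800/120 = 15
Step 2: 1.65 mL brought to 49.6 mL → factor 49.6/1.65 = 30.061
Step 3: 170 μL + 2050 μL = 2220 μL total → factor 2220/170 = 13.059
Step 4: 160 μL + 3040 μL = 3200 μL total → factor 3200/160 = 20
Step 5: 65 μL brought to 200 μL → factor 200/65 = 3.0769
Overall dilution factor = 15 × 30.061 × 13.059 × 20 × 3.0769 = 3.6236 × 10^5
Final = 3.00 mM / 3.6236 × 10^5 = 8.279 × 10^-6 mM = 8.28 nM

8.28 nM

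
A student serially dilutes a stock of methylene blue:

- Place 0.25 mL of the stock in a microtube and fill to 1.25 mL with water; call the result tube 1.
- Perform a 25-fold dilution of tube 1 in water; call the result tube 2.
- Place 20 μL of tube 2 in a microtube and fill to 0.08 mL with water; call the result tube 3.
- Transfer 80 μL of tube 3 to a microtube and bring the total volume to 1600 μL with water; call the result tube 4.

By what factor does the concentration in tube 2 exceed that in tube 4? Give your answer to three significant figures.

Step 1: 0.25 mL brought to 1.25 mL → factor 1.25/0.25 = 5
Step 2: 25-fold → factor 25
Step 3: 20 μL brought to 0.08 mL → factor 80/20 = 4
Step 4: 80 μL brought to 1600 μL → factor 1600/80 = 20
Dilution factor to tube 2 = 125; to tube 4 = 10000
[tube 2]/[tube 4] = (factor to tube 4)/(factor to tube 2) = 10000/125 = 80.0

80.0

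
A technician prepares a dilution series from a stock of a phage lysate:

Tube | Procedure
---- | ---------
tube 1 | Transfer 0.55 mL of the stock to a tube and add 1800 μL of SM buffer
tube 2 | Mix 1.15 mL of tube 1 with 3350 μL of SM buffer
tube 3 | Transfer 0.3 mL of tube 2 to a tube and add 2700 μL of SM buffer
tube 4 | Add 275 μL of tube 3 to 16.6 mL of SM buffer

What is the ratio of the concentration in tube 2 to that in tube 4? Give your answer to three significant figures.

Step 1: 0.55 mL + 1800 μL = 2.35 mL total → factor 2.35/0.55 = 4.2727
Step 2: 1.15 mL + 3350 μL = 4.5 mL total → factor 4.5/1.15 = 3.913
Step 3: 0.3 mL + 2700 μL = 3 mL total → factor 3/0.3 = 10
Step 4: 275 μL + 16.6 mL = 16875 μL total → factor 16875/275 = 61.364
Dilution factor to tube 2 = 16.719; to tube 4 = 10260
[tube 2]/[tube 4] = (factor to tube 4)/(factor to tube 2) = 10260/16.719 = 614

614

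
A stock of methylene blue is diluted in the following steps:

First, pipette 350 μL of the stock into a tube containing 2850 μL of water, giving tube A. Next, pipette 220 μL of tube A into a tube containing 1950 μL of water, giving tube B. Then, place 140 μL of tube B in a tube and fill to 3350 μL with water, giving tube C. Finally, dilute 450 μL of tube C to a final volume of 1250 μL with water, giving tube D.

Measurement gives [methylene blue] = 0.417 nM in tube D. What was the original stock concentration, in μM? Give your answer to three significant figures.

Step 1: 350 μL + 2850 μL = 3200 μL total → factor 3200/350 = 9.1429
Step 2: 220 μL + 1950 μL = 2170 μL total → factor 2170/220 = 9.8636
Step 3: 140 μL brought to 3350 μL → factor 3350/140 = 23.929
Step 4: 450 μL brought to 1250 μL → factor 1250/450 = 2.7778
Overall dilution factor = 9.1429 × 9.8636 × 23.929 × 2.7778 = 5994.2
Stock = 0.417 nM × 5994.2 = 2500 nM = 2.50 μM

2.50 μM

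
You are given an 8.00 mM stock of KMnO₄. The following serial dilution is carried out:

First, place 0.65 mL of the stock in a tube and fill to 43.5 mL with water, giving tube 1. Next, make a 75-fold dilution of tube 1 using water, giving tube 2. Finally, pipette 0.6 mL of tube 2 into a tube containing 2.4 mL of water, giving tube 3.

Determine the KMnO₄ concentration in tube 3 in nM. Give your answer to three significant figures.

319 nM

Step 1: 0.65 mL brought to 43.5 mL → factor 43.5/0.65 = 66.923
Step 2: 75-fold → factor 75
Step 3: 0.6 mL + 2.4 mL = 3 mL total → factor 3/0.6 = 5
Overall dilution factor = 66.923 × 75 × 5 = 25096
Final = 8.00 mM / 25096 = 0.0003188 mM = 319 nM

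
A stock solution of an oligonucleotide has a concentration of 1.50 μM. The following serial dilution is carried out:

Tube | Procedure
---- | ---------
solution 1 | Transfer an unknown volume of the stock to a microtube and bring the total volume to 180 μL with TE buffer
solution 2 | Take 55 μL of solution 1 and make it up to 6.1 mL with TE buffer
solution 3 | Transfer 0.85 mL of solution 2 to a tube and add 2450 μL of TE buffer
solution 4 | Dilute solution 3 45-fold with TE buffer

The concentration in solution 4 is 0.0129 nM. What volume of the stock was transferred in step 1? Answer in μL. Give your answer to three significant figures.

Step 1: v brought to 180 μL → factor = 180 μL/v
Step 2: 55 μL brought to 6.1 mL → factor 6100/55 = 110.91
Step 3: 0.85 mL + 2450 μL = 3.3 mL total → factor 3.3/0.85 = 3.8824
Step 4: 45-fold → factor 45
Product of known-step factors = 19376
Overall factor = 1.50 μM / (0.0129 nM) = 1.1628 × 10^5
Step-1 factor = 1.1628 × 10^5 / 19376 = 6.001
v = 180 μL / 6.001 = 30.0 μL

30.0 μL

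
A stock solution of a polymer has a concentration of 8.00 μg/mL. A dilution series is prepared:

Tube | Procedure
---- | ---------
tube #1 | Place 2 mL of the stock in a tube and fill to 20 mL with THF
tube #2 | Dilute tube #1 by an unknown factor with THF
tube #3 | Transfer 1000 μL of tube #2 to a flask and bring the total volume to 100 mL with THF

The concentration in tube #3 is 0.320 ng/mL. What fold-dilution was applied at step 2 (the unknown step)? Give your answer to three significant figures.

Step 1: 2 mL brought to 20 mL → factor 20/2 = 10
Step 2: unknown factor x
Step 3: 1000 μL brought to 100 mL → factor 1 × 10^5/1000 = 100
Product of known-step factors = 1000
Overall factor = 8.00 μg/mL / (0.320 ng/mL) = 25000
x = 25000 / 1000 = 25.0

25.0-fold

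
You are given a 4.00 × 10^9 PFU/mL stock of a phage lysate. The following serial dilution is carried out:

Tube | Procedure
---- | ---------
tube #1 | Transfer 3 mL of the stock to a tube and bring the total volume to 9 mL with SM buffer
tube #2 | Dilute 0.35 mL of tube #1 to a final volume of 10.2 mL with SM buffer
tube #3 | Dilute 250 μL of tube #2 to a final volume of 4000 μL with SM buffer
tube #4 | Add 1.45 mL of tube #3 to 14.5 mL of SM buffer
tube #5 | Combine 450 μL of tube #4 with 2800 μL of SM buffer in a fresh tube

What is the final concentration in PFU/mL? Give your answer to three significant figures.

3.60 × 10^4 PFU/mL

Step 1: 3 mL brought to 9 mL → factor 9/3 = 3
Step 2: 0.35 mL brought to 10.2 mL → factor 10.2/0.35 = 29.143
Step 3: 250 μL brought to 4000 μL → factor 4000/250 = 16
Step 4: 1.45 mL + 14.5 mL = 15.95 mL total → factor 15.95/1.45 = 11
Step 5: 450 μL + 2800 μL = 3250 μL total → factor 3250/450 = 7.2222
Overall dilution factor = 3 × 29.143 × 16 × 11 × 7.2222 = 1.1113 × 10^5
Final = 4.00 × 10^9 PFU/mL / 1.1113 × 10^5 = 3.60 × 10^4 PFU/mL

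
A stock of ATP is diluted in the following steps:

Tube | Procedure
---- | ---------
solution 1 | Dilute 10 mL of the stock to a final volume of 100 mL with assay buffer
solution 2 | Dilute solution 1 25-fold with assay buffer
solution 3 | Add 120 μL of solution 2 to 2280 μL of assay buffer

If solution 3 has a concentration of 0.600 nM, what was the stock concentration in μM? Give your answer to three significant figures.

3.00 μM

Step 1: 10 mL brought to 100 mL → factor 100/10 = 10
Step 2: 25-fold → factor 25
Step 3: 120 μL + 2280 μL = 2400 μL total → factor 2400/120 = 20
Overall dilution factor = 10 × 25 × 20 = 5000
Stock = 0.600 nM × 5000 = 3000 nM = 3.00 μM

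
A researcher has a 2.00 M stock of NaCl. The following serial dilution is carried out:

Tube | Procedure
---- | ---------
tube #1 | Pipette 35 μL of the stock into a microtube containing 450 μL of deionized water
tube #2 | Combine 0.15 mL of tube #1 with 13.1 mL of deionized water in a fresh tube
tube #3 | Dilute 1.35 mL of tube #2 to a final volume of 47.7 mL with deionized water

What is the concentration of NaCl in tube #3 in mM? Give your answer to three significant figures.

Step 1: 35 μL + 450 μL = 485 μL total → factor 485/35 = 13.857
Step 2: 0.15 mL + 13.1 mL = 13.25 mL total → factor 13.25/0.15 = 88.333
Step 3: 1.35 mL brought to 47.7 mL → factor 47.7/1.35 = 35.333
Overall dilution factor = 13.857 × 88.333 × 35.333 = 43250
Final = 2.00 M / 43250 = 4.624 × 10^-5 M = 0.0462 mM

0.0462 mM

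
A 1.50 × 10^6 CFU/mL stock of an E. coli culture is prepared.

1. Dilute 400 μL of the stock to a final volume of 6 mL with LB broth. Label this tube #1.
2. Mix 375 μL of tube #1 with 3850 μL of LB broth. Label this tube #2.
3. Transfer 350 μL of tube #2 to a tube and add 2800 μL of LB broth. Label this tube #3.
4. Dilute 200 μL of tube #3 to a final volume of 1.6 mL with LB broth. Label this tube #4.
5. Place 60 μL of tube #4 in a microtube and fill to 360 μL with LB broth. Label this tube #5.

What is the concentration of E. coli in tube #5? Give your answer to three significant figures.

20.5 CFU/mL

Step 1: 400 μL brought to 6 mL → factor 6000/400 = 15
Step 2: 375 μL + 3850 μL = 4225 μL total → factor 4225/375 = 11.267
Step 3: 350 μL + 2800 μL = 3150 μL total → factor 3150/350 = 9
Step 4: 200 μL brought to 1.6 mL → factor 1600/200 = 8
Step 5: 60 μL brought to 360 μL → factor 360/60 = 6
Overall dilution factor = 15 × 11.267 × 9 × 8 × 6 = 73008
Final = 1.50 × 10^6 CFU/mL / 73008 = 20.5 CFU/mL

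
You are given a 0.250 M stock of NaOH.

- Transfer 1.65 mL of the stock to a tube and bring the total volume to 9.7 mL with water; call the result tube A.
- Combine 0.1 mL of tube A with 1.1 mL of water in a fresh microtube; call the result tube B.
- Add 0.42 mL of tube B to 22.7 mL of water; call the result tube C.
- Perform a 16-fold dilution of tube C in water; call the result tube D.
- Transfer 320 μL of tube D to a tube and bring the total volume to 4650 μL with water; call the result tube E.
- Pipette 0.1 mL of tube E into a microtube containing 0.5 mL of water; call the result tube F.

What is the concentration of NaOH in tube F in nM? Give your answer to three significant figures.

Step 1: 1.65 mL brought to 9.7 mL → factor 9.7/1.65 = 5.8788
Step 2: 0.1 mL + 1.1 mL = 1.2 mL total → factor 1.2/0.1 = 12
Step 3: 0.42 mL + 22.7 mL = 23.12 mL total → factor 23.12/0.42 = 55.048
Step 4: 16-fold → factor 16
Step 5: 320 μL brought to 4650 μL → factor 4650/320 = 14.531
Step 6: 0.1 mL + 0.5 mL = 0.6 mL total → factor 0.6/0.1 = 6
Overall dilution factor = 5.8788 × 12 × 55.048 × 16 × 14.531 × 6 = 5.4173 × 10^6
Final = 0.250 M / 5.4173 × 10^6 = 4.615 × 10^-8 M = 46.1 nM

46.1 nM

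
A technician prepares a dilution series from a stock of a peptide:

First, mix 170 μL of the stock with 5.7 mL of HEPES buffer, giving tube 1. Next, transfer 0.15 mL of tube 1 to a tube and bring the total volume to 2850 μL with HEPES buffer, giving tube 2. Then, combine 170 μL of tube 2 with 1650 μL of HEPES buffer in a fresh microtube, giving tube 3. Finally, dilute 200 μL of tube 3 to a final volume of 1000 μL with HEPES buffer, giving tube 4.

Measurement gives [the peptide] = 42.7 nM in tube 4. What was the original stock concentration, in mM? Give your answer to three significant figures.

1.50 mM

Step 1: 170 μL + 5.7 mL = 5870 μL total → factor 5870/170 = 34.529
Step 2: 0.15 mL brought to 2850 μL → factor 2.85/0.15 = 19
Step 3: 170 μL + 1650 μL = 1820 μL total → factor 1820/170 = 10.706
Step 4: 200 μL brought to 1000 μL → factor 1000/200 = 5
Overall dilution factor = 34.529 × 19 × 10.706 × 5 = 35118
Stock = 42.7 nM × 35118 = 1.500 × 10^6 nM = 1.50 mM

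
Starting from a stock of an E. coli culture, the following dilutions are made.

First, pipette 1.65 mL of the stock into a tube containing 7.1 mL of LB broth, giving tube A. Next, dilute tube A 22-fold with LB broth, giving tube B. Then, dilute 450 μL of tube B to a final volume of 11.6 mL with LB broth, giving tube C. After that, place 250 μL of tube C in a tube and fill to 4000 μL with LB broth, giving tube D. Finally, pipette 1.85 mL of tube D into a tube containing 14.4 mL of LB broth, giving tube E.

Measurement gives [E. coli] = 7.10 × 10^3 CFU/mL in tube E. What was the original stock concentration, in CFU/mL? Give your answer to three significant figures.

Step 1: 1.65 mL + 7.1 mL = 8.75 mL total → factor 8.75/1.65 = 5.303
Step 2: 22-fold → factor 22
Step 3: 450 μL brought to 11.6 mL → factor 11600/450 = 25.778
Step 4: 250 μL brought to 4000 μL → factor 4000/250 = 16
Step 5: 1.85 mL + 14.4 mL = 16.25 mL total → factor 16.25/1.85 = 8.7838
Overall dilution factor = 5.303 × 22 × 25.778 × 16 × 8.7838 = 4.2266 × 10^5
Stock = 7.10 × 10^3 CFU/mL × 4.2266 × 10^5 = 3.00 × 10^9 CFU/mL

3.00 × 10^9 CFU/mL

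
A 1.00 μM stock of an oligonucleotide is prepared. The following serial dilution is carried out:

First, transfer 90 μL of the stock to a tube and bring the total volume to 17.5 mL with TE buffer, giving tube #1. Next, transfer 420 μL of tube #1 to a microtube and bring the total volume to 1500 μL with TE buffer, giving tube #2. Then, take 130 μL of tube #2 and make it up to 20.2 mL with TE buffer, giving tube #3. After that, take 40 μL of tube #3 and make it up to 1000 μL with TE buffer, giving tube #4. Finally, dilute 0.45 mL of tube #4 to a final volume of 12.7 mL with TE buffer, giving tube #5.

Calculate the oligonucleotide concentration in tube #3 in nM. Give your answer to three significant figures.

0.00927 nM

Step 1: 90 μL brought to 17.5 mL → factor 17500/90 = 194.44
Step 2: 420 μL brought to 1500 μL → factor 1500/420 = 3.5714
Step 3: 130 μL brought to 20.2 mL → factor 20200/130 = 155.38
Dilution factor through tube #3 = 194.44 × 3.5714 × 155.38 = 1.0791 × 10^5
[tube #3] = 1.00 μM / 1.0791 × 10^5 = 9.267 × 10^-6 μM = 0.00927 nM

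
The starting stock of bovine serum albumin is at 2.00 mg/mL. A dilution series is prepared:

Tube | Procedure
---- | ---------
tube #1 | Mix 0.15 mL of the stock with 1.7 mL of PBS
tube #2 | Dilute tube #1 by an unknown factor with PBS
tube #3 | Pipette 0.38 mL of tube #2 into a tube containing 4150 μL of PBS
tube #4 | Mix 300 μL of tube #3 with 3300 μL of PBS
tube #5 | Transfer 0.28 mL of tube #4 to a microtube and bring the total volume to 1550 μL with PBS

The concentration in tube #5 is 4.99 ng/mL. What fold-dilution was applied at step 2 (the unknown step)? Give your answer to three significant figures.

41.0-fold

Step 1: 0.15 mL + 1.7 mL = 1.85 mL total → factor 1.85/0.15 = 12.333
Step 2: unknown factor x
Step 3: 0.38 mL + 4150 μL = 4.53 mL total → factor 4.53/0.38 = 11.921
Step 4: 300 μL + 3300 μL = 3600 μL total → factor 3600/300 = 12
Step 5: 0.28 mL brought to 1550 μL → factor 1.55/0.28 = 5.5357
Product of known-step factors = 9766.7
Overall factor = 2.00 mg/mL / (4.99 ng/mL) = 4.008 × 10^5
x = 4.008 × 10^5 / 9766.7 = 41.0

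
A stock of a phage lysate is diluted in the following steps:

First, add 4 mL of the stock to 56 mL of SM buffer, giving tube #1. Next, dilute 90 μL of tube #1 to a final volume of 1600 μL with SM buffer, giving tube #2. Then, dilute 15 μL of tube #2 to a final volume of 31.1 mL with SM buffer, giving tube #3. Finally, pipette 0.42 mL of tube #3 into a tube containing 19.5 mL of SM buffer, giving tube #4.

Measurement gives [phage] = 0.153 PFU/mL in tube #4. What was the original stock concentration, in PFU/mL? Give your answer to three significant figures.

4.01 × 10^6 PFU/mL

Step 1: 4 mL + 56 mL = 60 mL total → factor 60/4 = 15
Step 2: 90 μL brought to 1600 μL → factor 1600/90 = 17.778
Step 3: 15 μL brought to 31.1 mL → factor 31100/15 = 2073.3
Step 4: 0.42 mL + 19.5 mL = 19.92 mL total → factor 19.92/0.42 = 47.429
Overall dilution factor = 15 × 17.778 × 2073.3 × 47.429 = 2.6223 × 10^7
Stock = 0.153 PFU/mL × 2.6223 × 10^7 = 4.01 × 10^6 PFU/mL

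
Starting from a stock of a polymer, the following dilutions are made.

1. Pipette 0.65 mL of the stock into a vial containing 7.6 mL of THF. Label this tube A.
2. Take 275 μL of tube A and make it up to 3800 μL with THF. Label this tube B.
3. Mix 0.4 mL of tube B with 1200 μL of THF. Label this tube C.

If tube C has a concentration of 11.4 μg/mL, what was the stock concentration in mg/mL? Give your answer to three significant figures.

8.00 mg/mL

Step 1: 0.65 mL + 7.6 mL = 8.25 mL total → factor 8.25/0.65 = 12.692
Step 2: 275 μL brought to 3800 μL → factor 3800/275 = 13.818
Step 3: 0.4 mL + 1200 μL = 1.6 mL total → factor 1.6/0.4 = 4
Overall dilution factor = 12.692 × 13.818 × 4 = 701.54
Stock = 11.4 μg/mL × 701.54 = 7998 μg/mL = 8.00 mg/mL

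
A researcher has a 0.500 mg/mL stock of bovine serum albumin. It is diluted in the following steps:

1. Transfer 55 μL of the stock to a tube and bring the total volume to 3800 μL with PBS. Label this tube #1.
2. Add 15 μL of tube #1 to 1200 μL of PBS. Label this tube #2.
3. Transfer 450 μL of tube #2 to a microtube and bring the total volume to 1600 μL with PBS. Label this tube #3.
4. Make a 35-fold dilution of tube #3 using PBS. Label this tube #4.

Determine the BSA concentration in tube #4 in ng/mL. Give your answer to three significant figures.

0.718 ng/mL

Step 1: 55 μL brought to 3800 μL → factor 3800/55 = 69.091
Step 2: 15 μL + 1200 μL = 1215 μL total → factor 1215/15 = 81
Step 3: 450 μL brought to 1600 μL → factor 1600/450 = 3.5556
Step 4: 35-fold → factor 35
Overall dilution factor = 69.091 × 81 × 3.5556 × 35 = 6.9644 × 10^5
Final = 0.500 mg/mL / 6.9644 × 10^5 = 7.179 × 10^-7 mg/mL = 0.718 ng/mL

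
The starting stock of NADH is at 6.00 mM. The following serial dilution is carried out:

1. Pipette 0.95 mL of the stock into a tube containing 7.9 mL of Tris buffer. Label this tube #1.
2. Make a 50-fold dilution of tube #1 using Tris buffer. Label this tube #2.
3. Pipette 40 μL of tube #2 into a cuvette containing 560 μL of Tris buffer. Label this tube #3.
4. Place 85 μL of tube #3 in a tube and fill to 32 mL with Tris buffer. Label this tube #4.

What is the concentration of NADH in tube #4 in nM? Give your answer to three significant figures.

2.28 nM

Step 1: 0.95 mL + 7.9 mL = 8.85 mL total → factor 8.85/0.95 = 9.3158
Step 2: 50-fold → factor 50
Step 3: 40 μL + 560 μL = 600 μL total → factor 600/40 = 15
Step 4: 85 μL brought to 32 mL → factor 32000/85 = 376.47
Overall dilution factor = 9.3158 × 50 × 15 × 376.47 = 2.6303 × 10^6
Final = 6.00 mM / 2.6303 × 10^6 = 2.281 × 10^-6 mM = 2.28 nM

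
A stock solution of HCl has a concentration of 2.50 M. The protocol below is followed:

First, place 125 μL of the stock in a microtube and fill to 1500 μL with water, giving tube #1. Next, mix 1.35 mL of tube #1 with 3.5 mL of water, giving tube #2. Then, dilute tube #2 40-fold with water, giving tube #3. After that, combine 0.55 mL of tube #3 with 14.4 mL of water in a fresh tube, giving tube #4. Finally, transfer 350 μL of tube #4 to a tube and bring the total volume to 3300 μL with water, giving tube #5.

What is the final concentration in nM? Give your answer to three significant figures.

Step 1: 125 μL brought to 1500 μL → factor 1500/125 = 12
Step 2: 1.35 mL + 3.5 mL = 4.85 mL total → factor 4.85/1.35 = 3.5926
Step 3: 40-fold → factor 40
Step 4: 0.55 mL + 14.4 mL = 14.95 mL total → factor 14.95/0.55 = 27.182
Step 5: 350 μL brought to 3300 μL → factor 3300/350 = 9.4286
Overall dilution factor = 12 × 3.5926 × 40 × 27.182 × 9.4286 = 4.4195 × 10^5
Final = 2.50 M / 4.4195 × 10^5 = 5.657 × 10^-6 M = 5.66 × 10^3 nM

5.66 × 10^3 nM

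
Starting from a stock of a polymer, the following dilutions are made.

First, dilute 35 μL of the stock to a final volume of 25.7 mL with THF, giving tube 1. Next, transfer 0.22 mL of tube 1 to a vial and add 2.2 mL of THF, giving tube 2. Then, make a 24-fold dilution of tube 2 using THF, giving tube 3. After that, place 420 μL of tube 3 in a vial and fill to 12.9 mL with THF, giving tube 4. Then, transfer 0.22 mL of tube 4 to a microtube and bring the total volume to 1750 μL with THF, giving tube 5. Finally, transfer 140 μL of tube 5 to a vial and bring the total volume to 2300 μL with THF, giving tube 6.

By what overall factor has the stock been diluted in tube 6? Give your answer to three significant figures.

7.78 × 10^8

Step 1: 35 μL brought to 25.7 mL → factor 25700/35 = 734.29
Step 2: 0.22 mL + 2.2 mL = 2.42 mL total → factor 2.42/0.22 = 11
Step 3: 24-fold → factor 24
Step 4: 420 μL brought to 12.9 mL → factor 12900/420 = 30.714
Step 5: 0.22 mL brought to 1750 μL → factor 1.75/0.22 = 7.9545
Step 6: 140 μL brought to 2300 μL → factor 2300/140 = 16.429
Overall dilution factor = 734.29 × 11 × 24 × 30.714 × 7.9545 × 16.429 = 7.7808 × 10^8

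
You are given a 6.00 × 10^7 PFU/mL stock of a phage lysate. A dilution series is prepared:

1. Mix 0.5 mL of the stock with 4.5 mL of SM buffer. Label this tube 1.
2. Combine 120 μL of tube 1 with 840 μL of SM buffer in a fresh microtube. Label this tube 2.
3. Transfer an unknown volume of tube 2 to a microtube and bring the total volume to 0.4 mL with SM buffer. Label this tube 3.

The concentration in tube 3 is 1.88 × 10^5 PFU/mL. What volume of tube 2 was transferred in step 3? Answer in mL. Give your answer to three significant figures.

Step 1: 0.5 mL + 4.5 mL = 5 mL total → factor 5/0.5 = 10
Step 2: 120 μL + 840 μL = 960 μL total → factor 960/120 = 8
Step 3: v brought to 0.4 mL → factor = 0.4 mL/v
Product of known-step factors = 80
Overall factor = 6.00 × 10^7 PFU/mL / (1.88 × 10^5 PFU/mL) = 319.15
Step-3 factor = 319.15 / 80 = 3.9894
v = 0.4 mL / 3.9894 = 0.100 mL

0.100 mL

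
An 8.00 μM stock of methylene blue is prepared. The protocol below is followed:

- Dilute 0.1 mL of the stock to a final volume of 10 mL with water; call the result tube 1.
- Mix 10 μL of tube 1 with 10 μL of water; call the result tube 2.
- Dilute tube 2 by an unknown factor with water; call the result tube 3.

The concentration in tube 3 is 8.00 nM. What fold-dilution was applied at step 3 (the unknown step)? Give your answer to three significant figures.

Step 1: 0.1 mL brought to 10 mL → factor 10/0.1 = 100
Step 2: 10 μL + 10 μL = 20 μL total → factor 20/10 = 2
Step 3: unknown factor x
Product of known-step factors = 200
Overall factor = 8.00 μM / (8.00 nM) = 1000
x = 1000 / 200 = 5.00

5.00-fold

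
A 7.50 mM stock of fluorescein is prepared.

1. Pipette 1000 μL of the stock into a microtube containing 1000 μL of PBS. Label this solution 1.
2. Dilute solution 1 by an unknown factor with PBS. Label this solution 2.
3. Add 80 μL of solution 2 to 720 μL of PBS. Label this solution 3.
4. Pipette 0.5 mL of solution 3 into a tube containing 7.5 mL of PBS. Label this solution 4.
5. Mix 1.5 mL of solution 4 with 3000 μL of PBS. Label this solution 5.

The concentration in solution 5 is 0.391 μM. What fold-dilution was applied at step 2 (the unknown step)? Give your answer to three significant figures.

20.0-fold

Step 1: 1000 μL + 1000 μL = 2000 μL total → factor 2000/1000 = 2
Step 2: unknown factor x
Step 3: 80 μL + 720 μL = 800 μL total → factor 800/80 = 10
Step 4: 0.5 mL + 7.5 mL = 8 mL total → factor 8/0.5 = 16
Step 5: 1.5 mL + 3000 μL = 4.5 mL total → factor 4.5/1.5 = 3
Product of known-step factors = 960
Overall factor = 7.50 mM / (0.391 μM) = 19182
x = 19182 / 960 = 20.0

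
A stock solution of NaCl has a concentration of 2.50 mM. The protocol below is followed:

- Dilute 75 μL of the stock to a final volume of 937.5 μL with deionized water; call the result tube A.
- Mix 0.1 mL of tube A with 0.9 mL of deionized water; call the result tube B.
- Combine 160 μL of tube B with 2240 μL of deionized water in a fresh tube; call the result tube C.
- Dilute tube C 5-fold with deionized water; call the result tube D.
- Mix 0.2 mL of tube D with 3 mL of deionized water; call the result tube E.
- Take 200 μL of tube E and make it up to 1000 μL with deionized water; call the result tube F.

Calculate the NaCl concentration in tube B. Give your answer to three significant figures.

0.0200 mM

Step 1: 75 μL brought to 937.5 μL → factor 937.5/75 = 12.5
Step 2: 0.1 mL + 0.9 mL = 1 mL total → factor 1/0.1 = 10
Dilution factor through tube B = 12.5 × 10 = 125
[tube B] = 2.50 mM / 125 = 0.0200 mM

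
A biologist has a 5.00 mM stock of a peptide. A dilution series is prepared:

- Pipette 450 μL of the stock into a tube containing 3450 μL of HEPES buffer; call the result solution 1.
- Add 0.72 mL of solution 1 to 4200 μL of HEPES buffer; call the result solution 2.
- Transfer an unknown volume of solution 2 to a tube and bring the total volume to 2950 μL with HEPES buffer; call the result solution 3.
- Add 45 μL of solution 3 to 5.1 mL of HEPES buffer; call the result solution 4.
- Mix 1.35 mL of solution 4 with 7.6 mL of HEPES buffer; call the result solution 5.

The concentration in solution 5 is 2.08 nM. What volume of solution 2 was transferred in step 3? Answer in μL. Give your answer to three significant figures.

55.1 μL

Step 1: 450 μL + 3450 μL = 3900 μL total → factor 3900/450 = 8.6667
Step 2: 0.72 mL + 4200 μL = 4.92 mL total → factor 4.92/0.72 = 6.8333
Step 3: v brought to 2950 μL → factor = 2950 μL/v
Step 4: 45 μL + 5.1 mL = 5145 μL total → factor 5145/45 = 114.33
Step 5: 1.35 mL + 7.6 mL = 8.95 mL total → factor 8.95/1.35 = 6.6296
Product of known-step factors = 44890
Overall factor = 5.00 mM / (2.08 nM) = 2.4038 × 10^6
Step-3 factor = 2.4038 × 10^6 / 44890 = 53.55
v = 2950 μL / 53.55 = 55.1 μL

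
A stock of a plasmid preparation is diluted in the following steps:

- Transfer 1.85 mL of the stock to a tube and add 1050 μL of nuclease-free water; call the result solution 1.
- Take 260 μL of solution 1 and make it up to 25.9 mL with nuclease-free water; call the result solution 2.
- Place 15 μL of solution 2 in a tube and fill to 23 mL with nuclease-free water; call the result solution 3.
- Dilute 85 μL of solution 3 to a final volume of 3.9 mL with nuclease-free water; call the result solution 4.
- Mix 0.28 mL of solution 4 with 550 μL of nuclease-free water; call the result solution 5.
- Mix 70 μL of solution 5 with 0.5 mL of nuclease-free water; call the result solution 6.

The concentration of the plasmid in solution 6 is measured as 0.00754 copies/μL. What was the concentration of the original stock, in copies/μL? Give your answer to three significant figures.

Step 1: 1.85 mL + 1050 μL = 2.9 mL total → factor 2.9/1.85 = 1.5676
Step 2: 260 μL brought to 25.9 mL → factor 25900/260 = 99.615
Step 3: 15 μL brought to 23 mL → factor 23000/15 = 1533.3
Step 4: 85 μL brought to 3.9 mL → factor 3900/85 = 45.882
Step 5: 0.28 mL + 550 μL = 0.83 mL total → factor 0.83/0.28 = 2.9643
Step 6: 70 μL + 0.5 mL = 570 μL total → factor 570/70 = 8.1429
Overall dilution factor = 1.5676 × 99.615 × 1533.3 × 45.882 × 2.9643 × 8.1429 = 2.6517 × 10^8
Stock = 0.00754 copies/μL × 2.6517 × 10^8 = 2.00 × 10^6 copies/μL

2.00 × 10^6 copies/μL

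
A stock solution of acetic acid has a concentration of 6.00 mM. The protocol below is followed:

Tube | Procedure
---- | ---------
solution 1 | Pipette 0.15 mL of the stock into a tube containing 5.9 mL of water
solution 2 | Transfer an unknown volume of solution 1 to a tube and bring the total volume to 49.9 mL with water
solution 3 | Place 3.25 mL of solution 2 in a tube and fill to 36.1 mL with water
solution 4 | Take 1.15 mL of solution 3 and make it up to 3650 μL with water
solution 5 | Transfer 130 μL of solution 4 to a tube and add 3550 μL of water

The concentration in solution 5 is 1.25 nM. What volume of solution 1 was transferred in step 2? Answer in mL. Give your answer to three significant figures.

Step 1: 0.15 mL + 5.9 mL = 6.05 mL total → factor 6.05/0.15 = 40.333
Step 2: v brought to 49.9 mL → factor = 49.9 mL/v
Step 3: 3.25 mL brought to 36.1 mL → factor 36.1/3.25 = 11.108
Step 4: 1.15 mL brought to 3650 μL → factor 3.65/1.15 = 3.1739
Step 5: 130 μL + 3550 μL = 3680 μL total → factor 3680/130 = 28.308
Product of known-step factors = 40252
Overall factor = 6.00 mM / (1.25 nM) = 4.8 × 10^6
Step-2 factor = 4.8 × 10^6 / 40252 = 119.25
v = 49.9 mL / 119.25 = 0.418 mL

0.418 mL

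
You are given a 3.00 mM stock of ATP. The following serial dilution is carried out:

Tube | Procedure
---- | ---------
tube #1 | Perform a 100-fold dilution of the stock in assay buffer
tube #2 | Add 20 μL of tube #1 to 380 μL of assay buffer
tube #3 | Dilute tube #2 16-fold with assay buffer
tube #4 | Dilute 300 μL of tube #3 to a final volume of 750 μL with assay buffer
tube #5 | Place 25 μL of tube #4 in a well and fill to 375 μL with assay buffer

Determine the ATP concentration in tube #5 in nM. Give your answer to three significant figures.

2.50 nM

Step 1: 100-fold → factor 100
Step 2: 20 μL + 380 μL = 400 μL total → factor 400/20 = 20
Step 3: 16-fold → factor 16
Step 4: 300 μL brought to 750 μL → factor 750/300 = 2.5
Step 5: 25 μL brought to 375 μL → factor 375/25 = 15
Overall dilution factor = 100 × 20 × 16 × 2.5 × 15 = 1.2 × 10^6
Final = 3.00 mM / 1.2 × 10^6 = 2.500 × 10^-6 mM = 2.50 nM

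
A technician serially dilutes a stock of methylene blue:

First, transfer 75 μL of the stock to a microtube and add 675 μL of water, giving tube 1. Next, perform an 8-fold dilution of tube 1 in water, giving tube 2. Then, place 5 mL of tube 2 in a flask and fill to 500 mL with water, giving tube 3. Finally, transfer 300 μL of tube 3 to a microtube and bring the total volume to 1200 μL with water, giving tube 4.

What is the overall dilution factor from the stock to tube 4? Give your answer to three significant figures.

Step 1: 75 μL + 675 μL = 750 μL total → factor 750/75 = 10
Step 2: 8-fold → factor 8
Step 3: 5 mL brought to 500 mL → factor 500/5 = 100
Step 4: 300 μL brought to 1200 μL → factor 1200/300 = 4
Overall dilution factor = 10 × 8 × 100 × 4 = 32000

3.20 × 10^4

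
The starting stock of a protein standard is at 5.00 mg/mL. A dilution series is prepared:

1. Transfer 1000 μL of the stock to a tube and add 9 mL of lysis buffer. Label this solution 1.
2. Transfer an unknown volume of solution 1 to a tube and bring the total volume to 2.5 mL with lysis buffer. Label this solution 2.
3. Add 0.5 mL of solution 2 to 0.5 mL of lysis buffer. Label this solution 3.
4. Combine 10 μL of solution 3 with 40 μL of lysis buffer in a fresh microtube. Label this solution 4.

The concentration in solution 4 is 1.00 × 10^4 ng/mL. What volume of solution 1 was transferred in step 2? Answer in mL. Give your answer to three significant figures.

Step 1: 1000 μL + 9 mL = 10000 μL total → factor 10000/1000 = 10
Step 2: v brought to 2.5 mL → factor = 2.5 mL/v
Step 3: 0.5 mL + 0.5 mL = 1 mL total → factor 1/0.5 = 2
Step 4: 10 μL + 40 μL = 50 μL total → factor 50/10 = 5
Product of known-step factors = 100
Overall factor = 5.00 mg/mL / (1.00 × 10^4 ng/mL) = 500
Step-2 factor = 500 / 100 = 5
v = 2.5 mL / 5 = 0.500 mL

0.500 mL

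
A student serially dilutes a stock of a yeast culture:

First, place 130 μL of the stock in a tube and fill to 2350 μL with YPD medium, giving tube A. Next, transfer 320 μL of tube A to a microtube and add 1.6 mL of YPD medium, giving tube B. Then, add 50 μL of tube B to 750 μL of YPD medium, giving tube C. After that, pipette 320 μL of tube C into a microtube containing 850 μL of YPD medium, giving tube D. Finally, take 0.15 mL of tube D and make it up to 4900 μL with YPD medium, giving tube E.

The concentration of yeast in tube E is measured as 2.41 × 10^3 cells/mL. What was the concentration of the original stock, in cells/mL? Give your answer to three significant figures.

5.00 × 10^8 cells/mL

Step 1: 130 μL brought to 2350 μL → factor 2350/130 = 18.077
Step 2: 320 μL + 1.6 mL = 1920 μL total → factor 1920/320 = 6
Step 3: 50 μL + 750 μL = 800 μL total → factor 800/50 = 16
Step 4: 320 μL + 850 μL = 1170 μL total → factor 1170/320 = 3.6562
Step 5: 0.15 mL brought to 4900 μL → factor 4.9/0.15 = 32.667
Overall dilution factor = 18.077 × 6 × 16 × 3.6562 × 32.667 = 2.0727 × 10^5
Stock = 2.41 × 10^3 cells/mL × 2.0727 × 10^5 = 5.00 × 10^8 cells/mL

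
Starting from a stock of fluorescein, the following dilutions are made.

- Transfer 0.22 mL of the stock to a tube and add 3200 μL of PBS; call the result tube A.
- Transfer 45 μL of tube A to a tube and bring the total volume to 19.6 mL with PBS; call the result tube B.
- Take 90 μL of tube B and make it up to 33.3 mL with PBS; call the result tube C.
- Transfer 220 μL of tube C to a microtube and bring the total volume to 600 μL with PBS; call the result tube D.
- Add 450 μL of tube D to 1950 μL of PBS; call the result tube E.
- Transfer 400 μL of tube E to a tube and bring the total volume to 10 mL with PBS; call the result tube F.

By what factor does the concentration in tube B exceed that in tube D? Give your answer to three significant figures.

1.01 × 10^3

Step 1: 0.22 mL + 3200 μL = 3.42 mL total → factor 3.42/0.22 = 15.545
Step 2: 45 μL brought to 19.6 mL → factor 19600/45 = 435.56
Step 3: 90 μL brought to 33.3 mL → factor 33300/90 = 370
Step 4: 220 μL brought to 600 μL → factor 600/220 = 2.7273
Dilution factor to tube B = 6770.9; to tube D = 6.8325 × 10^6
[tube B]/[tube D] = (factor to tube D)/(factor to tube B) = 6.8325 × 10^6/6770.9 = 1.01 × 10^3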